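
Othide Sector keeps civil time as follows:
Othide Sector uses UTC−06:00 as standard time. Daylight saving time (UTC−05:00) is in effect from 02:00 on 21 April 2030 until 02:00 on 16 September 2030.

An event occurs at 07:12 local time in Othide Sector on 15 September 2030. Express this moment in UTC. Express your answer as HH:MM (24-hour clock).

12:12

15 September 2030 lies within the daylight-saving period (21 April – 16 September), so Othide Sector is on daylight time, UTC−05:00.
07:12 local + 5h = 12:12 UTC.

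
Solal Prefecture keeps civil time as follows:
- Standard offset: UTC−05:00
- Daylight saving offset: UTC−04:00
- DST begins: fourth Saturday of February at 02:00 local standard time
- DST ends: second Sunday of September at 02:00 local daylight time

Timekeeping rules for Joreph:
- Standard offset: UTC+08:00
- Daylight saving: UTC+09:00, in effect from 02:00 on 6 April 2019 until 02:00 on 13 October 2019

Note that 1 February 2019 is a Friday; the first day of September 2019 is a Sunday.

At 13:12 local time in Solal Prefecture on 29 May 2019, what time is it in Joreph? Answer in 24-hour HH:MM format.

1 February 2019 is a Friday, so the first Saturday is February 2 and the fourth is February 23.
1 September 2019 is a Sunday, so the first Sunday is September 1 and the second is September 8.
29 May 2019 lies within the daylight-saving period (23 February – 8 September), so Solal Prefecture is on daylight time, UTC−04:00.
13:12 Solal Prefecture + 4h = 17:12 UTC.
At the standard offset (UTC+08:00), 17:12 UTC + 8h = 01:12 Joreph standard time (rolling into the next day, 30 May 2019).
The standard-time date in Joreph, 30 May 2019, falls between 6 April and 13 October, so daylight saving is in effect and Joreph is at UTC+09:00.
17:12 UTC + 9h = 02:12 Joreph (rolling into the next day, 30 May 2019).

02:12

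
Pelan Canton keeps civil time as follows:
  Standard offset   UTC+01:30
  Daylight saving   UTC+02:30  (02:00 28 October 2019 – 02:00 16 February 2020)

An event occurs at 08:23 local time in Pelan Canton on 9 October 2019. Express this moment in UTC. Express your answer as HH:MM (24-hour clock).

9 October 2019 is outside the daylight-saving period (28 October 2019 – 16 February 2020), so Pelan Canton is on standard time, UTC+01:30.
08:23 local − 1h30m = 06:53 UTC.

06:53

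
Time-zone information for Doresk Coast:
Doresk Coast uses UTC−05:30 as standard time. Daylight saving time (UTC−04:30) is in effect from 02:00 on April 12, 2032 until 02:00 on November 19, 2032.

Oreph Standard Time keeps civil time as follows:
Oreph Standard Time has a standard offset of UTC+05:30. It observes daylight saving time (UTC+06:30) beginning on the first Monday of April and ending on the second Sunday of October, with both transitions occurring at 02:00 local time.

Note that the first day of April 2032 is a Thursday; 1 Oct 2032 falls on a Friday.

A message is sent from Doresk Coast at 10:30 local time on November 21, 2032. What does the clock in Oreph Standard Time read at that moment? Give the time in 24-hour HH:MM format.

November 21, 2032 does not fall between 12 April and 19 November, so daylight saving is not in effect and Doresk Coast is at UTC−05:30.
10:30 Doresk Coast + 5h30m = 16:00 UTC.
1 April 2032 is a Thursday, so the first Monday is April 5.
1 October 2032 is a Friday, so the first Sunday is October 3 and the second is October 10.
At the standard offset (UTC+05:30), 16:00 UTC + 5h30m = 21:30 Oreph Standard Time standard time.
The standard-time date in Oreph Standard Time, November 21, 2032, does not fall between 5 April and 10 October, so daylight saving is not in effect and Oreph Standard Time is at UTC+05:30.
16:00 UTC + 5h30m = 21:30 Oreph Standard Time.

21:30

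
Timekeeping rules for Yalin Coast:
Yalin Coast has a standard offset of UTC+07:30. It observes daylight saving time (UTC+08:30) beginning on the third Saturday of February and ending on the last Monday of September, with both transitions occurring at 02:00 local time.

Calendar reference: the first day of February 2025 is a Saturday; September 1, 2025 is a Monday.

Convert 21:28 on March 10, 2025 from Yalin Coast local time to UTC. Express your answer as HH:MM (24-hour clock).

1 February 2025 is a Saturday, so the first Saturday is February 1 and the third is February 15.
1 September 2025 is a Monday, so Mondays fall on 1, 8, 15, 22, 29; the last is September 29.
March 10, 2025 lies within the daylight-saving period (15 February – 29 September), so Yalin Coast is on daylight time, UTC+08:30.
21:28 local − 8h30m = 12:58 UTC.

12:58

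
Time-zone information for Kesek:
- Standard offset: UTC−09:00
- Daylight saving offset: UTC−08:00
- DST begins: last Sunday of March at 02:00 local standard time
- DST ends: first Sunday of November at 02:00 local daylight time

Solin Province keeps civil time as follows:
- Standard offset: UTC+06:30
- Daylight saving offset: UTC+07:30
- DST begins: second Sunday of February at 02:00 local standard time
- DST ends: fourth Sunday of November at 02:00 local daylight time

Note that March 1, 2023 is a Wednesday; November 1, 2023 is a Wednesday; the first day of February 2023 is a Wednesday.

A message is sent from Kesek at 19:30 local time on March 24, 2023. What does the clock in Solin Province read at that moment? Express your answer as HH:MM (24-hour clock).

12:00

1 March 2023 is a Wednesday, so Sundays fall on 5, 12, 19, 26; the last is March 26.
1 November 2023 is a Wednesday, so the first Sunday is November 5.
March 24, 2023 does not fall between 26 March and 5 November, so daylight saving is not in effect and Kesek is at UTC−09:00.
19:30 Kesek + 9h = 04:30 UTC (rolling into the next day, 25 March 2023).
1 February 2023 is a Wednesday, so the first Sunday is February 5 and the second is February 12.
1 November 2023 is a Wednesday, so the first Sunday is November 5 and the fourth is November 26.
At the standard offset (UTC+06:30), 04:30 UTC + 6h30m = 11:00 Solin Province standard time.
Daylight saving runs 12 February – 26 November; the standard-time date in Solin Province, March 25, 2023, is inside that window, so Solin Province is at UTC+07:30.
04:30 UTC + 7h30m = 12:00 Solin Province.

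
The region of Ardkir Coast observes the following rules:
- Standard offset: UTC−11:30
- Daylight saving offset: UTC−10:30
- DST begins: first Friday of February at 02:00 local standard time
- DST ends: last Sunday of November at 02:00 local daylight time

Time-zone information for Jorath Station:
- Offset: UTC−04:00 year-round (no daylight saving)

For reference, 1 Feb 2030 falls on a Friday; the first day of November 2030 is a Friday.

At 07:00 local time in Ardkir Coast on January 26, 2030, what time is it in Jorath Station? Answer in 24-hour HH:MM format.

1 February 2030 is a Friday, so the first Friday is February 1.
1 November 2030 is a Friday, so Sundays fall on 3, 10, 17, 24; the last is November 24.
January 26, 2030 does not fall between 1 February and 24 November, so daylight saving is not in effect and Ardkir Coast is at UTC−11:30.
07:00 Ardkir Coast + 11h30m = 18:30 UTC.
Jorath Station stays on UTC−04:00 all year.
18:30 UTC − 4h = 14:30 Jorath Station.

14:30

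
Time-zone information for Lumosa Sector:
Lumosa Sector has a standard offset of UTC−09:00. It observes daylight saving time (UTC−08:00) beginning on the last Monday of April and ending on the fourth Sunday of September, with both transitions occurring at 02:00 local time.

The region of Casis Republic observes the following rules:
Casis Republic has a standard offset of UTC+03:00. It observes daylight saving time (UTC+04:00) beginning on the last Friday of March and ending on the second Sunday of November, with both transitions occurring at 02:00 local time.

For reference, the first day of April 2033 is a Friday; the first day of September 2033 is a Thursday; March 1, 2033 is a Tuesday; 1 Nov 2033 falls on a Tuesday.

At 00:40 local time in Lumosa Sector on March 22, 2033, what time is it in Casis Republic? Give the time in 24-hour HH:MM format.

1 April 2033 is a Friday, so Mondays fall on 4, 11, 18, 25; the last is April 25.
1 September 2033 is a Thursday, so the first Sunday is September 4 and the fourth is September 25.
Daylight saving runs 25 April – 25 September; March 22, 2033 is outside that window, so Lumosa Sector is on standard time at UTC−09:00.
00:40 Lumosa Sector + 9h = 09:40 UTC.
1 March 2033 is a Tuesday, so Fridays fall on 4, 11, 18, 25; the last is March 25.
1 November 2033 is a Tuesday, so the first Sunday is November 6 and the second is November 13.
At the standard offset (UTC+03:00), 09:40 UTC + 3h = 12:40 Casis Republic standard time.
The standard-time date in Casis Republic, March 22, 2033, is outside the daylight-saving period (25 March – 13 November), so Casis Republic is on standard time, UTC+03:00.
09:40 UTC + 3h = 12:40 Casis Republic.

12:40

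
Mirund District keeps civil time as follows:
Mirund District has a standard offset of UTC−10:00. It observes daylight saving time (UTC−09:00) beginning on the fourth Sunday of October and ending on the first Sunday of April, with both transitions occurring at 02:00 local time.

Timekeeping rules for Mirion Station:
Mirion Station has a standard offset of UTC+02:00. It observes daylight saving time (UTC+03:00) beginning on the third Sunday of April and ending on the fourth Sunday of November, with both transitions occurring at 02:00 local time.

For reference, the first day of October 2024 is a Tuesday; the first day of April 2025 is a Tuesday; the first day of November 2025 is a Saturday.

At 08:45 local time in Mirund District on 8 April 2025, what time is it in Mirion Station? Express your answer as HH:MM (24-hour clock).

1 October 2024 is a Tuesday, so the first Sunday is October 6 and the fourth is October 27.
1 April 2025 is a Tuesday, so the first Sunday is April 6.
8 April 2025 is outside the daylight-saving period (27 October 2024 – 6 April 2025), so Mirund District is on standard time, UTC−10:00.
08:45 Mirund District + 10h = 18:45 UTC.
1 April 2025 is a Tuesday, so the first Sunday is April 6 and the third is April 20.
1 November 2025 is a Saturday, so the first Sunday is November 2 and the fourth is November 23.
At the standard offset (UTC+02:00), 18:45 UTC + 2h = 20:45 Mirion Station standard time.
The standard-time date in Mirion Station, 8 April 2025, is outside the daylight-saving period (20 April – 23 November), so Mirion Station is on standard time, UTC+02:00.
18:45 UTC + 2h = 20:45 Mirion Station.

20:45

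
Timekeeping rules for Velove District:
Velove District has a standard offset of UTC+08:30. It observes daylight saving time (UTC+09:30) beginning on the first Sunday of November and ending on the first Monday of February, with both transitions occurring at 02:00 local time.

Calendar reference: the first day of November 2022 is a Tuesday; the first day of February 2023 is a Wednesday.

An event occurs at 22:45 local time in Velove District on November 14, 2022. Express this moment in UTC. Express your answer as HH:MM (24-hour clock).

1 November 2022 is a Tuesday, so the first Sunday is November 6.
1 February 2023 is a Wednesday, so the first Monday is February 6.
November 14, 2022 lies within the daylight-saving period (6 November 2022 – 6 February 2023), so Velove District is on daylight time, UTC+09:30.
22:45 local − 9h30m = 13:15 UTC.

13:15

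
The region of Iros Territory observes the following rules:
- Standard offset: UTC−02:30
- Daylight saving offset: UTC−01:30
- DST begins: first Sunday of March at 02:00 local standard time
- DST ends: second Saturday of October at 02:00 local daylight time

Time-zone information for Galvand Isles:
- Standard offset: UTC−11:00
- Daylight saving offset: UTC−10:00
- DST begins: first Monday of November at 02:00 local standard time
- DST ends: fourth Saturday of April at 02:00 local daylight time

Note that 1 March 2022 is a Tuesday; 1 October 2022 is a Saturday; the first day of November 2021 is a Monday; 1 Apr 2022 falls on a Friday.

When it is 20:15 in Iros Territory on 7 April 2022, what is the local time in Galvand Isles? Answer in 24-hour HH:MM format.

11:45

1 March 2022 is a Tuesday, so the first Sunday is March 6.
1 October 2022 is a Saturday, so the first Saturday is October 1 and the second is October 8.
7 April 2022 lies within the daylight-saving period (6 March – 8 October), so Iros Territory is on daylight time, UTC−01:30.
20:15 Iros Territory + 1h30m = 21:45 UTC.
1 November 2021 is a Monday, so the first Monday is November 1.
1 April 2022 is a Friday, so the first Saturday is April 2 and the fourth is April 23.
At the standard offset (UTC−11:00), 21:45 UTC − 11h = 10:45 Galvand Isles standard time.
The standard-time date in Galvand Isles, 7 April 2022, lies within the daylight-saving period (1 November 2021 – 23 April 2022), so Galvand Isles is on daylight time, UTC−10:00.
21:45 UTC − 10h = 11:45 Galvand Isles.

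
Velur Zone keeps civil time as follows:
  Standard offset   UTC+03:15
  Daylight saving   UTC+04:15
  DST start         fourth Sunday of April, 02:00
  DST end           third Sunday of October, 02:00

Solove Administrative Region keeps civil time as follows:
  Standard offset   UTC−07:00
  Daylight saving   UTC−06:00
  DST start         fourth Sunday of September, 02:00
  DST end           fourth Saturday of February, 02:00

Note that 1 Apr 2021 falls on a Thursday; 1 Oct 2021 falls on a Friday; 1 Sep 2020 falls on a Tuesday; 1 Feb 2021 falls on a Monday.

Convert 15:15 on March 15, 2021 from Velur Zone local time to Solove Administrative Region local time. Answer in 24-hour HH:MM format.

05:00

1 April 2021 is a Thursday, so the first Sunday is April 4 and the fourth is April 25.
1 October 2021 is a Friday, so the first Sunday is October 3 and the third is October 17.
March 15, 2021 does not fall between 25 April and 17 October, so daylight saving is not in effect and Velur Zone is at UTC+03:15.
15:15 Velur Zone − 3h15m = 12:00 UTC.
1 September 2020 is a Tuesday, so the first Sunday is September 6 and the fourth is September 27.
1 February 2021 is a Monday, so the first Saturday is February 6 and the fourth is February 27.
At the standard offset (UTC−07:00), 12:00 UTC − 7h = 05:00 Solove Administrative Region standard time.
The standard-time date in Solove Administrative Region, March 15, 2021, does not fall between 27 September 2020 and 27 February 2021, so daylight saving is not in effect and Solove Administrative Region is at UTC−07:00.
12:00 UTC − 7h = 05:00 Solove Administrative Region.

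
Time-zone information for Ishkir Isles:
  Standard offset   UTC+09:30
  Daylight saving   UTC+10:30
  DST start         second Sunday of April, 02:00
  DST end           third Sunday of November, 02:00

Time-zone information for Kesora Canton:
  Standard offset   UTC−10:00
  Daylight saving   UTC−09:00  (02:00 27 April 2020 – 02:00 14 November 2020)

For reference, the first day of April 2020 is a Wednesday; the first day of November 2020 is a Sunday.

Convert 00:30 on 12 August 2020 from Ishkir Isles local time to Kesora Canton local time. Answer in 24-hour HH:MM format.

05:00

1 April 2020 is a Wednesday, so the first Sunday is April 5 and the second is April 12.
1 November 2020 is a Sunday, so the first Sunday is November 1 and the third is November 15.
12 August 2020 lies within the daylight-saving period (12 April – 15 November), so Ishkir Isles is on daylight time, UTC+10:30.
00:30 Ishkir Isles − 10h30m = 14:00 UTC (rolling into the previous day, 11 August 2020).
At the standard offset (UTC−10:00), 14:00 UTC − 10h = 04:00 Kesora Canton standard time.
The standard-time date in Kesora Canton, 11 August 2020, lies within the daylight-saving period (27 April – 14 November), so Kesora Canton is on daylight time, UTC−09:00.
14:00 UTC − 9h = 05:00 Kesora Canton.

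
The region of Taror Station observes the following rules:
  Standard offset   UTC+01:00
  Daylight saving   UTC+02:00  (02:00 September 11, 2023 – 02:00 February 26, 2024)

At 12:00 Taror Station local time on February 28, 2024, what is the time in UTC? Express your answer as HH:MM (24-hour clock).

February 28, 2024 does not fall between 11 September 2023 and 26 February 2024, so daylight saving is not in effect and Taror Station is at UTC+01:00.
12:00 local − 1h = 11:00 UTC.

11:00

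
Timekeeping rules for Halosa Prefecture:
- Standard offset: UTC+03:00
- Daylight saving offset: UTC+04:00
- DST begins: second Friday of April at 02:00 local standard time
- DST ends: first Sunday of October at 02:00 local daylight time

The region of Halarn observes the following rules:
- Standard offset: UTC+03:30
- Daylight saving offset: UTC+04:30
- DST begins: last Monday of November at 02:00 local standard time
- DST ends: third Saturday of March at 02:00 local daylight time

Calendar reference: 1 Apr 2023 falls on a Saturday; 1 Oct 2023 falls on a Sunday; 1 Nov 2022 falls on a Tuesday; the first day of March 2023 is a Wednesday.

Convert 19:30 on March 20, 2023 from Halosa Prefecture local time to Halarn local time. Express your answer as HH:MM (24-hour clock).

1 April 2023 is a Saturday, so the first Friday is April 7 and the second is April 14.
1 October 2023 is a Sunday, so the first Sunday is October 1.
March 20, 2023 does not fall between 14 April and 1 October, so daylight saving is not in effect and Halosa Prefecture is at UTC+03:00.
19:30 Halosa Prefecture − 3h = 16:30 UTC.
1 November 2022 is a Tuesday, so Mondays fall on 7, 14, 21, 28; the last is November 28.
1 March 2023 is a Wednesday, so the first Saturday is March 4 and the third is March 18.
At the standard offset (UTC+03:30), 16:30 UTC + 3h30m = 20:00 Halarn standard time.
Daylight saving runs 28 November 2022 – 18 March 2023; the standard-time date in Halarn, March 20, 2023, is outside that window, so Halarn is on standard time at UTC+03:30.
16:30 UTC + 3h30m = 20:00 Halarn.

20:00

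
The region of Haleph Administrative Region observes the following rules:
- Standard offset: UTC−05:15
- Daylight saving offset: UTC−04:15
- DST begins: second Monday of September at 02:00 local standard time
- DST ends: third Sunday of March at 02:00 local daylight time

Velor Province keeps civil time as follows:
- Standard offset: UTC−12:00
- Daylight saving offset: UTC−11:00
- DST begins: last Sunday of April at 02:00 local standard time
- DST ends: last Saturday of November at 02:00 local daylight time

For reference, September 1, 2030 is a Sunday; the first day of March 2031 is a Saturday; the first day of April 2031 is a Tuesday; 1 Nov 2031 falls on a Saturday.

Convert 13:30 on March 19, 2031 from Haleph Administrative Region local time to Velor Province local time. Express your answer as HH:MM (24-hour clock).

06:45

1 September 2030 is a Sunday, so the first Monday is September 2 and the second is September 9.
1 March 2031 is a Saturday, so the first Sunday is March 2 and the third is March 16.
March 19, 2031 is outside the daylight-saving period (9 September 2030 – 16 March 2031), so Haleph Administrative Region is on standard time, UTC−05:15.
13:30 Haleph Administrative Region + 5h15m = 18:45 UTC.
1 April 2031 is a Tuesday, so Sundays fall on 6, 13, 20, 27; the last is April 27.
1 November 2031 is a Saturday, so Saturdays fall on 1, 8, 15, 22, 29; the last is November 29.
At the standard offset (UTC−12:00), 18:45 UTC − 12h = 06:45 Velor Province standard time.
The standard-time date in Velor Province, March 19, 2031, is outside the daylight-saving period (27 April – 29 November), so Velor Province is on standard time, UTC−12:00.
18:45 UTC − 12h = 06:45 Velor Province.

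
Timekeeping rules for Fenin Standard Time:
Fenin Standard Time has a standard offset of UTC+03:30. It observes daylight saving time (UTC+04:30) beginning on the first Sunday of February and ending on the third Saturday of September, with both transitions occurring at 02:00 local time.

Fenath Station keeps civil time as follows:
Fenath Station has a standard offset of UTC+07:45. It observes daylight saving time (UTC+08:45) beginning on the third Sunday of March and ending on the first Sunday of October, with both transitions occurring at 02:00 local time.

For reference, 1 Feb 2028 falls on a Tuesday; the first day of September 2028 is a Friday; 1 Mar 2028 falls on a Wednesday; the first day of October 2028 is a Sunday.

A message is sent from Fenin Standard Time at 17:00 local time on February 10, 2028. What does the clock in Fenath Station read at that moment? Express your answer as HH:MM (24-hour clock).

1 February 2028 is a Tuesday, so the first Sunday is February 6.
1 September 2028 is a Friday, so the first Saturday is September 2 and the third is September 16.
February 10, 2028 falls between 6 February and 16 September, so daylight saving is in effect and Fenin Standard Time is at UTC+04:30.
17:00 Fenin Standard Time − 4h30m = 12:30 UTC.
1 March 2028 is a Wednesday, so the first Sunday is March 5 and the third is March 19.
1 October 2028 is a Sunday, so the first Sunday is October 1.
At the standard offset (UTC+07:45), 12:30 UTC + 7h45m = 20:15 Fenath Station standard time.
Daylight saving runs 19 March – 1 October; the standard-time date in Fenath Station, February 10, 2028, is outside that window, so Fenath Station is on standard time at UTC+07:45.
12:30 UTC + 7h45m = 20:15 Fenath Station.

20:15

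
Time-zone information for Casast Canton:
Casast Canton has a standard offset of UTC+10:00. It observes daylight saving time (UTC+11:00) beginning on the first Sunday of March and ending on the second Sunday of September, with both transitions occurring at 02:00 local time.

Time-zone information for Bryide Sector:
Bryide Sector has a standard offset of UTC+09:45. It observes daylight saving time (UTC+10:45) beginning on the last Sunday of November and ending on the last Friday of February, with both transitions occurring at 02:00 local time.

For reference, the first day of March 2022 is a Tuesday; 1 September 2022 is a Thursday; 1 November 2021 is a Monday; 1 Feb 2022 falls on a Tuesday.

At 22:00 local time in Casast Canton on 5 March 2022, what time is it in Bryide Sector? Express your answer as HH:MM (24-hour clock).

1 March 2022 is a Tuesday, so the first Sunday is March 6.
1 September 2022 is a Thursday, so the first Sunday is September 4 and the second is September 11.
5 March 2022 is outside the daylight-saving period (6 March – 11 September), so Casast Canton is on standard time, UTC+10:00.
22:00 Casast Canton − 10h = 12:00 UTC.
1 November 2021 is a Monday, so Sundays fall on 7, 14, 21, 28; the last is November 28.
1 February 2022 is a Tuesday, so Fridays fall on 4, 11, 18, 25; the last is February 25.
At the standard offset (UTC+09:45), 12:00 UTC + 9h45m = 21:45 Bryide Sector standard time.
Daylight saving runs 28 November 2021 – 25 February 2022; the standard-time date in Bryide Sector, 5 March 2022, is outside that window, so Bryide Sector is on standard time at UTC+09:45.
12:00 UTC + 9h45m = 21:45 Bryide Sector.

21:45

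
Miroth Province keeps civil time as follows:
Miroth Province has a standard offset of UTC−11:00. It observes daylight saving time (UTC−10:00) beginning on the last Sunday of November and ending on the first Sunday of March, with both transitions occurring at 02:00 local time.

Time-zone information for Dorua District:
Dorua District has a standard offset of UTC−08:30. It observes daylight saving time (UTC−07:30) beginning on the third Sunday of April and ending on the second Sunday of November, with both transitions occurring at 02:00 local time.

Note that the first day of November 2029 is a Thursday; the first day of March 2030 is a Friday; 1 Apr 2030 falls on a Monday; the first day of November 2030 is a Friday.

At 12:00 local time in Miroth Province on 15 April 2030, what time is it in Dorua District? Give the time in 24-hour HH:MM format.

14:30

1 November 2029 is a Thursday, so Sundays fall on 4, 11, 18, 25; the last is November 25.
1 March 2030 is a Friday, so the first Sunday is March 3.
15 April 2030 is outside the daylight-saving period (25 November 2029 – 3 March 2030), so Miroth Province is on standard time, UTC−11:00.
12:00 Miroth Province + 11h = 23:00 UTC.
1 April 2030 is a Monday, so the first Sunday is April 7 and the third is April 21.
1 November 2030 is a Friday, so the first Sunday is November 3 and the second is November 10.
At the standard offset (UTC−08:30), 23:00 UTC − 8h30m = 14:30 Dorua District standard time.
The standard-time date in Dorua District, 15 April 2030, is outside the daylight-saving period (21 April – 10 November), so Dorua District is on standard time, UTC−08:30.
23:00 UTC − 8h30m = 14:30 Dorua District.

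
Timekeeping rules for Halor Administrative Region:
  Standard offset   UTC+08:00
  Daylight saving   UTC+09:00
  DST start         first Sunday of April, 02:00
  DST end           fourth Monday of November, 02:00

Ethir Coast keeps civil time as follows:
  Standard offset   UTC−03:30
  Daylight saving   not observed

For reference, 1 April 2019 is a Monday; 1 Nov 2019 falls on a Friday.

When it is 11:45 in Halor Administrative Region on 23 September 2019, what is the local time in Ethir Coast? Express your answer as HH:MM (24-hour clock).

23:15

1 April 2019 is a Monday, so the first Sunday is April 7.
1 November 2019 is a Friday, so the first Monday is November 4 and the fourth is November 25.
23 September 2019 falls between 7 April and 25 November, so daylight saving is in effect and Halor Administrative Region is at UTC+09:00.
11:45 Halor Administrative Region − 9h = 02:45 UTC.
Ethir Coast has no daylight saving, so its offset is UTC−03:30 year-round.
02:45 UTC − 3h30m = 23:15 Ethir Coast (rolling into the previous day, 22 September 2019).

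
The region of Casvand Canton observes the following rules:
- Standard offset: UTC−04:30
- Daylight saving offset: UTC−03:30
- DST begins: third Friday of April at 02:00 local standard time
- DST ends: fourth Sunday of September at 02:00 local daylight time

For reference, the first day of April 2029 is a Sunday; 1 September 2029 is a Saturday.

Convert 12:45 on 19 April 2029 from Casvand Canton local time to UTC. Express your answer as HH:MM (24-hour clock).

17:15

1 April 2029 is a Sunday, so the first Friday is April 6 and the third is April 20.
1 September 2029 is a Saturday, so the first Sunday is September 2 and the fourth is September 23.
19 April 2029 is outside the daylight-saving period (20 April – 23 September), so Casvand Canton is on standard time, UTC−04:30.
12:45 local + 4h30m = 17:15 UTC.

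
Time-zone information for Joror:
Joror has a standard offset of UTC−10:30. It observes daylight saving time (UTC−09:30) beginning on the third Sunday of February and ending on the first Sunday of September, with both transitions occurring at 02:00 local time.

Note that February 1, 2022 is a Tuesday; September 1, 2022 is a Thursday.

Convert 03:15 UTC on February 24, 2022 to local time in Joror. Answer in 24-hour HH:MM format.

1 February 2022 is a Tuesday, so the first Sunday is February 6 and the third is February 20.
1 September 2022 is a Thursday, so the first Sunday is September 4.
At the standard offset (UTC−10:30), 03:15 UTC − 10h30m = 16:45 Joror standard time (rolling into the previous day, 23 February 2022).
Daylight saving runs 20 February – 4 September; the standard-time date in Joror, February 23, 2022, is inside that window, so Joror is at UTC−09:30.
03:15 UTC − 9h30m = 17:45 local (rolling into the previous day, 23 February 2022).

17:45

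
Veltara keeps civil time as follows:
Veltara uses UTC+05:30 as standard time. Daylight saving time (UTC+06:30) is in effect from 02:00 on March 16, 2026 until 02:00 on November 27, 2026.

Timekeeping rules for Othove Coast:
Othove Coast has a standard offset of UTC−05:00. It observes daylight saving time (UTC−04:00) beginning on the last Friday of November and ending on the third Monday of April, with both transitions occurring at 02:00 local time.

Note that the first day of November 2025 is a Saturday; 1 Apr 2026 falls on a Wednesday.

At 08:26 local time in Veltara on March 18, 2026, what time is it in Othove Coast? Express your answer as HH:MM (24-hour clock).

21:56

March 18, 2026 lies within the daylight-saving period (16 March – 27 November), so Veltara is on daylight time, UTC+06:30.
08:26 Veltara − 6h30m = 01:56 UTC.
1 November 2025 is a Saturday, so Fridays fall on 7, 14, 21, 28; the last is November 28.
1 April 2026 is a Wednesday, so the first Monday is April 6 and the third is April 20.
At the standard offset (UTC−05:00), 01:56 UTC − 5h = 20:56 Othove Coast standard time (rolling into the previous day, 17 March 2026).
The standard-time date in Othove Coast, March 17, 2026, lies within the daylight-saving period (28 November 2025 – 20 April 2026), so Othove Coast is on daylight time, UTC−04:00.
01:56 UTC − 4h = 21:56 Othove Coast (rolling into the previous day, 17 March 2026).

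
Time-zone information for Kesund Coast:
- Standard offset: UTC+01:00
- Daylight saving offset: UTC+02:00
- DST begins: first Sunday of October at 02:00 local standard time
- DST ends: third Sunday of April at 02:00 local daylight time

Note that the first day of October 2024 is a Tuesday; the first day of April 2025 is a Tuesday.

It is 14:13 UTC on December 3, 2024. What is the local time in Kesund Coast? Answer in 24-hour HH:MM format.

16:13

1 October 2024 is a Tuesday, so the first Sunday is October 6.
1 April 2025 is a Tuesday, so the first Sunday is April 6 and the third is April 20.
At the standard offset (UTC+01:00), 14:13 UTC + 1h = 15:13 Kesund Coast standard time.
Daylight saving runs 6 October 2024 – 20 April 2025; the standard-time date in Kesund Coast, December 3, 2024, is inside that window, so Kesund Coast is at UTC+02:00.
14:13 UTC + 2h = 16:13 local.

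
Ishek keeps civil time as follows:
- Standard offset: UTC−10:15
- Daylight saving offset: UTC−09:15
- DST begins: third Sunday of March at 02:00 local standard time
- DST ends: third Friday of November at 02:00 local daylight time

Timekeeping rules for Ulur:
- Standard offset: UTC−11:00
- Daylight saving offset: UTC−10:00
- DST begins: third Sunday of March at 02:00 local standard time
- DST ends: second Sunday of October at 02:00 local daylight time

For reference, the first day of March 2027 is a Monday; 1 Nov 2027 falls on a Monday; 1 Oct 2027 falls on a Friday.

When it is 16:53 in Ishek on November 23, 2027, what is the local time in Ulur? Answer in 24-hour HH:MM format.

1 March 2027 is a Monday, so the first Sunday is March 7 and the third is March 21.
1 November 2027 is a Monday, so the first Friday is November 5 and the third is November 19.
November 23, 2027 is outside the daylight-saving period (21 March – 19 November), so Ishek is on standard time, UTC−10:15.
16:53 Ishek + 10h15m = 03:08 UTC (rolling into the next day, 24 November 2027).
1 March 2027 is a Monday, so the first Sunday is March 7 and the third is March 21.
1 October 2027 is a Friday, so the first Sunday is October 3 and the second is October 10.
At the standard offset (UTC−11:00), 03:08 UTC − 11h = 16:08 Ulur standard time (rolling into the previous day, 23 November 2027).
Daylight saving runs 21 March – 10 October; the standard-time date in Ulur, November 23, 2027, is outside that window, so Ulur is on standard time at UTC−11:00.
03:08 UTC − 11h = 16:08 Ulur (rolling into the previous day, 23 November 2027).

16:08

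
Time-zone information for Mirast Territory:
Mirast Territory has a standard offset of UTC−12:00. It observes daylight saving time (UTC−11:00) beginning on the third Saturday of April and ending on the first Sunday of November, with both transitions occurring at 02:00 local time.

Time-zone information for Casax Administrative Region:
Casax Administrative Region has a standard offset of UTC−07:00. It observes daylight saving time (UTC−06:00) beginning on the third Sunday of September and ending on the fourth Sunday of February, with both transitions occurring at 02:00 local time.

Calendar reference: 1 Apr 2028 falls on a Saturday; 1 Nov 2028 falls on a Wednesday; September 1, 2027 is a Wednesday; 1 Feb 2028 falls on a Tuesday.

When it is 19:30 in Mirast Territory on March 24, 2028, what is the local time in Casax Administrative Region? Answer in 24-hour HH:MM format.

1 April 2028 is a Saturday, so the first Saturday is April 1 and the third is April 15.
1 November 2028 is a Wednesday, so the first Sunday is November 5.
Daylight saving runs 15 April – 5 November; March 24, 2028 is outside that window, so Mirast Territory is on standard time at UTC−12:00.
19:30 Mirast Territory + 12h = 07:30 UTC (rolling into the next day, 25 March 2028).
1 September 2027 is a Wednesday, so the first Sunday is September 5 and the third is September 19.
1 February 2028 is a Tuesday, so the first Sunday is February 6 and the fourth is February 27.
At the standard offset (UTC−07:00), 07:30 UTC − 7h = 00:30 Casax Administrative Region standard time.
The standard-time date in Casax Administrative Region, March 25, 2028, does not fall between 19 September 2027 and 27 February 2028, so daylight saving is not in effect and Casax Administrative Region is at UTC−07:00.
07:30 UTC − 7h = 00:30 Casax Administrative Region.

00:30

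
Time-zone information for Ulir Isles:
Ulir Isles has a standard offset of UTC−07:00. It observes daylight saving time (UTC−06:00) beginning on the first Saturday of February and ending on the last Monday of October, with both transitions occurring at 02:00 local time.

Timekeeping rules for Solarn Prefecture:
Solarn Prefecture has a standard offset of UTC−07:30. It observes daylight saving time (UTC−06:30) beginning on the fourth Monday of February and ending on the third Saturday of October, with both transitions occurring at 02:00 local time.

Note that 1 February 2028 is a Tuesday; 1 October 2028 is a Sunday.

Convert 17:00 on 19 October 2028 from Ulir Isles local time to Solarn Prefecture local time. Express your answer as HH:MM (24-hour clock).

16:30

1 February 2028 is a Tuesday, so the first Saturday is February 5.
1 October 2028 is a Sunday, so Mondays fall on 2, 9, 16, 23, 30; the last is October 30.
19 October 2028 falls between 5 February and 30 October, so daylight saving is in effect and Ulir Isles is at UTC−06:00.
17:00 Ulir Isles + 6h = 23:00 UTC.
1 February 2028 is a Tuesday, so the first Monday is February 7 and the fourth is February 28.
1 October 2028 is a Sunday, so the first Saturday is October 7 and the third is October 21.
At the standard offset (UTC−07:30), 23:00 UTC − 7h30m = 15:30 Solarn Prefecture standard time.
The standard-time date in Solarn Prefecture, 19 October 2028, lies within the daylight-saving period (28 February – 21 October), so Solarn Prefecture is on daylight time, UTC−06:30.
23:00 UTC − 6h30m = 16:30 Solarn Prefecture.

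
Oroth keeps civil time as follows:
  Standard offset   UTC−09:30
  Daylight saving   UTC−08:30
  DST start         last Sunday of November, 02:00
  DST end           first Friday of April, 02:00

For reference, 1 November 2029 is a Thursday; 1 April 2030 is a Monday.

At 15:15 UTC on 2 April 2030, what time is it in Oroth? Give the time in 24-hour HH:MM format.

1 November 2029 is a Thursday, so Sundays fall on 4, 11, 18, 25; the last is November 25.
1 April 2030 is a Monday, so the first Friday is April 5.
At the standard offset (UTC−09:30), 15:15 UTC − 9h30m = 05:45 Oroth standard time.
The standard-time date in Oroth, 2 April 2030, lies within the daylight-saving period (25 November 2029 – 5 April 2030), so Oroth is on daylight time, UTC−08:30.
15:15 UTC − 8h30m = 06:45 local.

06:45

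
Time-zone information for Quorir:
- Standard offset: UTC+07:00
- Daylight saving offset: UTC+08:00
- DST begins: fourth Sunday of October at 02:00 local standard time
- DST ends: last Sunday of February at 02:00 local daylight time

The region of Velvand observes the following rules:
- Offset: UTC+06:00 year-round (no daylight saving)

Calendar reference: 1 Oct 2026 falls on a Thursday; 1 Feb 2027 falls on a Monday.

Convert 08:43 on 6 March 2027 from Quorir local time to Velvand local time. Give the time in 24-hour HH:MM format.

07:43

1 October 2026 is a Thursday, so the first Sunday is October 4 and the fourth is October 25.
1 February 2027 is a Monday, so Sundays fall on 7, 14, 21, 28; the last is February 28.
6 March 2027 does not fall between 25 October 2026 and 28 February 2027, so daylight saving is not in effect and Quorir is at UTC+07:00.
08:43 Quorir − 7h = 01:43 UTC.
Velvand has no daylight saving, so its offset is UTC+06:00 year-round.
01:43 UTC + 6h = 07:43 Velvand.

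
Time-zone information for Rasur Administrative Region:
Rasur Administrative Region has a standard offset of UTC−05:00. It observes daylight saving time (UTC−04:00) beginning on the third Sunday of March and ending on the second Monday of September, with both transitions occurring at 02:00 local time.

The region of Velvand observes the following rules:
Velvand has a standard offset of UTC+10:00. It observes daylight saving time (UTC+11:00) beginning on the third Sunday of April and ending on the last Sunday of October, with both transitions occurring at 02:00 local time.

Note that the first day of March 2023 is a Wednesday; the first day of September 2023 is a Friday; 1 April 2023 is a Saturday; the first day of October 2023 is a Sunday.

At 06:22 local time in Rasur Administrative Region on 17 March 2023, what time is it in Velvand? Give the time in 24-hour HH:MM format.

21:22

1 March 2023 is a Wednesday, so the first Sunday is March 5 and the third is March 19.
1 September 2023 is a Friday, so the first Monday is September 4 and the second is September 11.
17 March 2023 does not fall between 19 March and 11 September, so daylight saving is not in effect and Rasur Administrative Region is at UTC−05:00.
06:22 Rasur Administrative Region + 5h = 11:22 UTC.
1 April 2023 is a Saturday, so the first Sunday is April 2 and the third is April 16.
1 October 2023 is a Sunday, so Sundays fall on 1, 8, 15, 22, 29; the last is October 29.
At the standard offset (UTC+10:00), 11:22 UTC + 10h = 21:22 Velvand standard time.
The standard-time date in Velvand, 17 March 2023, is outside the daylight-saving period (16 April – 29 October), so Velvand is on standard time, UTC+10:00.
11:22 UTC + 10h = 21:22 Velvand.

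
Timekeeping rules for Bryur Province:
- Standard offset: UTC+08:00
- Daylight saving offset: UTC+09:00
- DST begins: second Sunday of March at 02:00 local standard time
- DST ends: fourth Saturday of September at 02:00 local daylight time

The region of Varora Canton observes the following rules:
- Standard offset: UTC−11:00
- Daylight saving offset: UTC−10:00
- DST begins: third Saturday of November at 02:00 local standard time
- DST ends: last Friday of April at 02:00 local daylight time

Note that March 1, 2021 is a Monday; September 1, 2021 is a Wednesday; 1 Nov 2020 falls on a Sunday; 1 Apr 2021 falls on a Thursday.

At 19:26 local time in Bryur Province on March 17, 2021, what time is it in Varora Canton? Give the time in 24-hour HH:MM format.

00:26

1 March 2021 is a Monday, so the first Sunday is March 7 and the second is March 14.
1 September 2021 is a Wednesday, so the first Saturday is September 4 and the fourth is September 25.
March 17, 2021 falls between 14 March and 25 September, so daylight saving is in effect and Bryur Province is at UTC+09:00.
19:26 Bryur Province − 9h = 10:26 UTC.
1 November 2020 is a Sunday, so the first Saturday is November 7 and the third is November 21.
1 April 2021 is a Thursday, so Fridays fall on 2, 9, 16, 23, 30; the last is April 30.
At the standard offset (UTC−11:00), 10:26 UTC − 11h = 23:26 Varora Canton standard time (rolling into the previous day, 16 March 2021).
Daylight saving runs 21 November 2020 – 30 April 2021; the standard-time date in Varora Canton, March 16, 2021, is inside that window, so Varora Canton is at UTC−10:00.
10:26 UTC − 10h = 00:26 Varora Canton.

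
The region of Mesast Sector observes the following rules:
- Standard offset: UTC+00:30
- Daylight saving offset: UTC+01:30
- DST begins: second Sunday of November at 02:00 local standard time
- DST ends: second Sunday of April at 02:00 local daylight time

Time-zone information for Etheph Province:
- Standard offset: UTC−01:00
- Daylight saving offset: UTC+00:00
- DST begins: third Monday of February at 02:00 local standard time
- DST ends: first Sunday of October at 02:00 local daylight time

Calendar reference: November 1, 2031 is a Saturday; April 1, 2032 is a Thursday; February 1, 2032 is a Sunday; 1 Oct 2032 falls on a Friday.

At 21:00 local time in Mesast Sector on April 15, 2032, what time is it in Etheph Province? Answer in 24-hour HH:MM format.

1 November 2031 is a Saturday, so the first Sunday is November 2 and the second is November 9.
1 April 2032 is a Thursday, so the first Sunday is April 4 and the second is April 11.
April 15, 2032 is outside the daylight-saving period (9 November 2031 – 11 April 2032), so Mesast Sector is on standard time, UTC+00:30.
21:00 Mesast Sector − 0h30m = 20:30 UTC.
1 February 2032 is a Sunday, so the first Monday is February 2 and the third is February 16.
1 October 2032 is a Friday, so the first Sunday is October 3.
At the standard offset (UTC−01:00), 20:30 UTC − 1h = 19:30 Etheph Province standard time.
Daylight saving runs 16 February – 3 October; the standard-time date in Etheph Province, April 15, 2032, is inside that window, so Etheph Province is at UTC+00:00.
20:30 UTC + 0h = 20:30 Etheph Province.

20:30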